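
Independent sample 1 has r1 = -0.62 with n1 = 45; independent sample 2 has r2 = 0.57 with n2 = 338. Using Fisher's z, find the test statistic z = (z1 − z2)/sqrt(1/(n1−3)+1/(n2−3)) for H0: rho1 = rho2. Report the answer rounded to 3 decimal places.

z1 = atanh(-0.62) = -0.725005,  z2 = atanh(0.57) = 0.647523
SE = √(1/(n1−3) + 1/(n2−3)) = √(1/42 + 1/335) = √(0.0238095 + 0.0029851) = √0.0267946 = 0.163691
z = (z1 − z2)/SE = (-0.725005 − 0.647523) / 0.163691 = -1.372528 / 0.163691 = -8.385

-8.385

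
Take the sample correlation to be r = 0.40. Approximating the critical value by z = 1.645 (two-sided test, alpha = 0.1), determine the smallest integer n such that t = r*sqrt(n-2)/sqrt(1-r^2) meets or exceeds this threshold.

r√(n−2)/√(1−r²) ≥ 1.645  ⇔  n−2 ≥ (1.645)²·(1−r²)/r²
(1−r²)/r² = (1−0.1600)/0.1600 = 5.2500
n ≥ 2 + 2.706025·5.2500 = 2 + 14.2066 = 16.2066
⌈16.2066⌉ = 17

17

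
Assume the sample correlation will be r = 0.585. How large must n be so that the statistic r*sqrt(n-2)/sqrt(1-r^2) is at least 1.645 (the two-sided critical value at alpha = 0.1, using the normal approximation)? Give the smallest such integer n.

8

Need r·√(n−2)/√(1−r²) ≥ 1.645
√(n−2) ≥ 1.645·√(1−0.342225) / 0.585 = 1.645·0.811033 / 0.585 = 2.2806
n−2 ≥ 5.2011  ⇒  n ≥ 7.2011
Smallest integer n = 8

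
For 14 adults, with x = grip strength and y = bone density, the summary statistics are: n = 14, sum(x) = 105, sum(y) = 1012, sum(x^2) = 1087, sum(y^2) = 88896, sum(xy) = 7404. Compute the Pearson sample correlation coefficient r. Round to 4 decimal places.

Numerator: nΣxy − (Σx)(Σy) = 14·7404 − (105)(1012) = -2604
Denominator: √[(nΣx²−(Σx)²)(nΣy²−(Σy)²)]
  nΣx²−(Σx)² = 14·1087 − 11025 = 4193;  nΣy²−(Σy)² = 14·88896 − 1024144 = 220400
  √(4193·220400) = √924137200 = 30399.6250
r = -2604 / 30399.6250 = -0.0857

-0.0857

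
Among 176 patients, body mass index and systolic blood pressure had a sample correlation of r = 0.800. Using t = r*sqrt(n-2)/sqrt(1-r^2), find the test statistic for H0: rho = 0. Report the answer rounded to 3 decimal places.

17.588

1 − r² = 1 − 0.640000 = 0.360000;  √(1−r²) = 0.600000
√(n−2) = √174 = 13.190906
t = r·√(n−2)/√(1−r²) = 0.800 · 13.190906 / 0.600000 = 17.588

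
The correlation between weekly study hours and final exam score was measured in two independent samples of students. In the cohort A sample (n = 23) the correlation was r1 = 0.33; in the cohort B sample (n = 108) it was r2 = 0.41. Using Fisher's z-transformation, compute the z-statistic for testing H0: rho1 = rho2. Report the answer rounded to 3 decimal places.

z1 = atanh(0.33) = 0.342828,  z2 = atanh(0.41) = 0.435611
SE = √(1/(n1−3) + 1/(n2−3)) = √(1/20 + 1/105) = √(0.0500000 + 0.0095238) = √0.0595238 = 0.243975
z = (z1 − z2)/SE = (0.342828 − 0.435611) / 0.243975 = -0.092783 / 0.243975 = -0.380

-0.380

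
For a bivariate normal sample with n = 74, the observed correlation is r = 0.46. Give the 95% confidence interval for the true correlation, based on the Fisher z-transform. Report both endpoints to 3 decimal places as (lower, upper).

(0.259, 0.623)

z_r = atanh(0.46) = 0.497311;  SE = 1/√(n−3) = 1/√71 = 0.118678
z-limits: 0.497311 ± 1.960·0.118678 = 0.497311 ± 0.232609 = [0.264702, 0.729920]
ρ-limits: (tanh 0.264702, tanh 0.729920) = (0.259, 0.623)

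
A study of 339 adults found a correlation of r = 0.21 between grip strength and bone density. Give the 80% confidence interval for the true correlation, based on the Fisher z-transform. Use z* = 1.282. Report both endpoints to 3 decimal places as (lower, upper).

(0.142, 0.276)

Fisher z: z_r = atanh(r) = ½·ln((1+0.21)/(1−0.21)) = 0.213171
SE(z) = 1/√(n−3) = 1/√336 = 0.054554
80% ⇒ z* = 1.282; margin = 1.282·0.054554 = 0.069938
CI on z-scale: (0.143233, 0.283109)
Back-transform: tanh(0.143233) = 0.142261, tanh(0.283109) = 0.275780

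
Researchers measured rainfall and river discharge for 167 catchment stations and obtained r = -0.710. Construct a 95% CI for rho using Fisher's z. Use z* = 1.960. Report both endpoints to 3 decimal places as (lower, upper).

(-0.778, -0.626)

z_r = atanh(-0.710) = -0.887184;  SE = 1/√(n−3) = 1/√164 = 0.078087
z-limits: -0.887184 ± 1.960·0.078087 = -0.887184 ± 0.153051 = [-1.040235, -0.734133]
ρ-limits: (tanh -1.040235, tanh -0.734133) = (-0.778, -0.626)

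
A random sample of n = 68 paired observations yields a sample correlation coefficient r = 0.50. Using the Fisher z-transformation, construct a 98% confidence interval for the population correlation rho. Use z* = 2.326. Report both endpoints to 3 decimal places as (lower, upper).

(0.255, 0.685)

z_r = atanh(0.50) = 0.549306;  SE = 1/√(n−3) = 1/√65 = 0.124035
z-limits: 0.549306 ± 2.326·0.124035 = 0.549306 ± 0.288505 = [0.260801, 0.837811]
ρ-limits: (tanh 0.260801, tanh 0.837811) = (0.255, 0.685)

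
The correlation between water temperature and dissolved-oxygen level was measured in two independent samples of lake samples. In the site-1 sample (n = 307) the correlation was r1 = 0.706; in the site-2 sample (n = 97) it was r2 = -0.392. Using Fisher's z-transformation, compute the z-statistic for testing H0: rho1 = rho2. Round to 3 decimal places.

10.959

z1 = atanh(0.706) = 0.879163,  z2 = atanh(-0.392) = -0.414161
SE = √(1/(n1−3) + 1/(n2−3)) = √(1/304 + 1/94) = √(0.0032895 + 0.0106383) = √0.0139278 = 0.118016
z = (z1 − z2)/SE = (0.879163 − (-0.414161)) / 0.118016 = 1.293324 / 0.118016 = 10.959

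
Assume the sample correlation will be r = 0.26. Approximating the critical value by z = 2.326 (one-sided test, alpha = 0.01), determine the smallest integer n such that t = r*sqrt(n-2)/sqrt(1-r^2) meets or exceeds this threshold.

77

r√(n−2)/√(1−r²) ≥ 2.326  ⇔  n−2 ≥ (2.326)²·(1−r²)/r²
(1−r²)/r² = (1−0.0676)/0.0676 = 13.7929
n ≥ 2 + 5.410276·13.7929 = 2 + 74.6234 = 76.6234
⌈76.6234⌉ = 77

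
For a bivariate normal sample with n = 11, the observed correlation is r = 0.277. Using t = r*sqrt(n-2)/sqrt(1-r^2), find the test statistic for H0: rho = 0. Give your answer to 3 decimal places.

1 − r² = 1 − 0.076729 = 0.923271;  √(1−r²) = 0.960870
√(n−2) = √9 = 3.000000
t = r·√(n−2)/√(1−r²) = 0.277 · 3.000000 / 0.960870 = 0.865

0.865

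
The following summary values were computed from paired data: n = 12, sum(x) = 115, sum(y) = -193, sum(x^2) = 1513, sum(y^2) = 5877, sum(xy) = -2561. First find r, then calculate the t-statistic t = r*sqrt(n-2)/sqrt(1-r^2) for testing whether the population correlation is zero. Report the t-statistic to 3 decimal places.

-2.827

S_xy = nΣxy − ΣxΣy = 12·(-2561) − 115·(-193) = -30732 − (-22195) = -8537
S_xx = nΣx² − (Σx)² = 12·1513 − 115² = 18156 − 13225 = 4931
S_yy = nΣy² − (Σy)² = 12·5877 − (-193)² = 70524 − 37249 = 33275
r = S_xy / √(S_xx·S_yy) = -8537 / √(4931·33275) = -8537 / √164079025 = -8537 / 12809.3335 = -0.6665
t = r·√(n−2)/√(1−r²) = -0.6665·√10 / √(1−0.444222) = -2.107658 / 0.745505 = -2.827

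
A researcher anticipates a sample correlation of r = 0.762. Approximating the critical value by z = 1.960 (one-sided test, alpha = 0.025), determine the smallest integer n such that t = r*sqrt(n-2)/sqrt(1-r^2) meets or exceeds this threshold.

Need r·√(n−2)/√(1−r²) ≥ 1.960
√(n−2) ≥ 1.960·√(1−0.580644) / 0.762 = 1.960·0.647577 / 0.762 = 1.6657
n−2 ≥ 2.7746  ⇒  n ≥ 4.7746
Smallest integer n = 5

5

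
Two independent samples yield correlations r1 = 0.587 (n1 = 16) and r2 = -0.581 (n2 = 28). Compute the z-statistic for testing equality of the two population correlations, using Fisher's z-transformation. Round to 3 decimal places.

z1 = atanh(0.587) = 0.673077,  z2 = atanh(-0.581) = -0.663971
SE = √(1/(n1−3) + 1/(n2−3)) = √(1/13 + 1/25) = √(0.0769231 + 0.0400000) = √0.1169231 = 0.341940
z = (z1 − z2)/SE = (0.673077 − (-0.663971)) / 0.341940 = 1.337048 / 0.341940 = 3.910

3.910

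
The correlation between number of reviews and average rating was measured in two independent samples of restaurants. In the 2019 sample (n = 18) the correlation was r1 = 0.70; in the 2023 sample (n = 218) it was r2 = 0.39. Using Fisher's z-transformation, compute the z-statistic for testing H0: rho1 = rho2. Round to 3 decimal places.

z1 = atanh(0.70) = 0.867301,  z2 = atanh(0.39) = 0.411800
SE = √(1/(n1−3) + 1/(n2−3)) = √(1/15 + 1/215) = √(0.0666667 + 0.0046512) = √0.0713179 = 0.267054
z = (z1 − z2)/SE = (0.867301 − 0.411800) / 0.267054 = 0.455501 / 0.267054 = 1.706

1.706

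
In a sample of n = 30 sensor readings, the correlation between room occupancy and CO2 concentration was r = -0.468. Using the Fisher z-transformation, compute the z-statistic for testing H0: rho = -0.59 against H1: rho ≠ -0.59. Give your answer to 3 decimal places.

Fisher z: atanh(-0.468) = -0.507506, atanh(-0.59) = -0.677666
z = (z_r − z_0)·√(n−3) = (-0.507506 − (-0.677666))·√27 = 0.170160 · 5.196152 = 0.884

0.884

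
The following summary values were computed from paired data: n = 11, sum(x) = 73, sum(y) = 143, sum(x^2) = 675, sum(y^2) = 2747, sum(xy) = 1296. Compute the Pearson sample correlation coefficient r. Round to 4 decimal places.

0.8436

S_xy = nΣxy − ΣxΣy = 11·1296 − 73·143 = 14256 − 10439 = 3817
S_xx = nΣx² − (Σx)² = 11·675 − 73² = 7425 − 5329 = 2096
S_yy = nΣy² − (Σy)² = 11·2747 − 143² = 30217 − 20449 = 9768
r = S_xy / √(S_xx·S_yy) = 3817 / √(2096·9768) = 3817 / √20473728 = 3817 / 4524.7904 = 0.8436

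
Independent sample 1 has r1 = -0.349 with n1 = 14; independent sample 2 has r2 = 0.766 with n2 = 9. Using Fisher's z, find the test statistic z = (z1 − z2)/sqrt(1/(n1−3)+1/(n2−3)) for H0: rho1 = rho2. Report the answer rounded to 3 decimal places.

-2.709

Fisher z-transforms: z1 = atanh(-0.349) = -0.364305, z2 = atanh(0.766) = 1.010576; difference d = -1.374881
Var(d) = 1/11 + 1/6 = 0.0909091 + 0.1666667 = 0.2575758
z = d/√Var(d) = -1.374881 / √0.2575758 = -1.374881 / 0.507519 = -2.709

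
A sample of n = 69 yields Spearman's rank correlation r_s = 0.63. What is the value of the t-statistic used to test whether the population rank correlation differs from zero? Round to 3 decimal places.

t = r_s·√(n−2) / √(1−r_s²) with r_s = 0.63, n = 69
  = 0.63·√67 / √(1 − 0.3969)
  = 0.63·8.185353 / 0.776595
  = 5.156772 / 0.776595 = 6.640

6.640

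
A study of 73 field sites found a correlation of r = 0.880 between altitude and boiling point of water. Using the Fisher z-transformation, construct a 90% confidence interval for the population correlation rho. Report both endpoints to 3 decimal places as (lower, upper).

(0.827, 0.917)

z_r = atanh(0.880) = 1.375768;  SE = 1/√(n−3) = 1/√70 = 0.119523
z-limits: 1.375768 ± 1.645·0.119523 = 1.375768 ± 0.196615 = [1.179153, 1.572383]
ρ-limits: (tanh 1.179153, tanh 1.572383) = (0.827, 0.917)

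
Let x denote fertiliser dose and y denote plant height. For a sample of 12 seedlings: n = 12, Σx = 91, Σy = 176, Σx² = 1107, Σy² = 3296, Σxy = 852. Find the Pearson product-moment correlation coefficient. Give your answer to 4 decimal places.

-0.8842

S_xy = nΣxy − ΣxΣy = 12·852 − 91·176 = 10224 − 16016 = -5792
S_xx = nΣx² − (Σx)² = 12·1107 − 91² = 13284 − 8281 = 5003
S_yy = nΣy² − (Σy)² = 12·3296 − 176² = 39552 − 30976 = 8576
r = S_xy / √(S_xx·S_yy) = -5792 / √(5003·8576) = -5792 / √42905728 = -5792 / 6550.2464 = -0.8842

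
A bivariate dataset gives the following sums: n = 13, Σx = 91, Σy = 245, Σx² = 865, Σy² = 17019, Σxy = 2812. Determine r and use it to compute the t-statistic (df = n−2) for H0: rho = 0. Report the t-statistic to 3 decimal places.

Numerator: nΣxy − (Σx)(Σy) = 13·2812 − (91)(245) = 14261
Denominator: √[(nΣx²−(Σx)²)(nΣy²−(Σy)²)]
  nΣx²−(Σx)² = 13·865 − 8281 = 2964;  nΣy²−(Σy)² = 13·17019 − 60025 = 161222
  √(2964·161222) = √477862008 = 21860.0551
r = 14261 / 21860.0551 = 0.6524
t = r·√(n−2)/√(1−r²) = 0.6524·√11 / √(1−0.425626) = 2.163766 / 0.757875 = 2.855

2.855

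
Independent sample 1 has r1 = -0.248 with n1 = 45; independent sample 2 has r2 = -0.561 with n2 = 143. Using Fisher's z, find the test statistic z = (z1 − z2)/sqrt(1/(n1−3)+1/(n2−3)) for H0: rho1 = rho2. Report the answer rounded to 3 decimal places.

2.166

z1 = atanh(-0.248) = -0.253281,  z2 = atanh(-0.561) = -0.634291
SE = √(1/(n1−3) + 1/(n2−3)) = √(1/42 + 1/140) = √(0.0238095 + 0.0071429) = √0.0309524 = 0.175933
z = (z1 − z2)/SE = (-0.253281 − (-0.634291)) / 0.175933 = 0.381010 / 0.175933 = 2.166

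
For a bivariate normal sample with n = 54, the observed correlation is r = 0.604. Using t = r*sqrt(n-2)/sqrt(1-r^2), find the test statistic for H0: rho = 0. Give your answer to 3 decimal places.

5.465

1 − r² = 1 − 0.364816 = 0.635184;  √(1−r²) = 0.796984
√(n−2) = √52 = 7.211103
t = r·√(n−2)/√(1−r²) = 0.604 · 7.211103 / 0.796984 = 5.465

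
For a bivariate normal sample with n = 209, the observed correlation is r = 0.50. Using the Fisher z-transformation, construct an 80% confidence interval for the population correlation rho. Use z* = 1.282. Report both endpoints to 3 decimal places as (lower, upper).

(0.430, 0.564)

Fisher z: z_r = atanh(r) = ½·ln((1+0.50)/(1−0.50)) = 0.549306
SE(z) = 1/√(n−3) = 1/√206 = 0.069673
80% ⇒ z* = 1.282; margin = 1.282·0.069673 = 0.089321
CI on z-scale: (0.459985, 0.638627)
Back-transform: tanh(0.459985) = 0.430072, tanh(0.638627) = 0.563964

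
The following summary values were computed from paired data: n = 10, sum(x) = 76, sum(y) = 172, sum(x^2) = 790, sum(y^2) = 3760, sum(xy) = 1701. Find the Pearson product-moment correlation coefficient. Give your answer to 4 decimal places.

Numerator: nΣxy − (Σx)(Σy) = 10·1701 − (76)(172) = 3938
Denominator: √[(nΣx²−(Σx)²)(nΣy²−(Σy)²)]
  nΣx²−(Σx)² = 10·790 − 5776 = 2124;  nΣy²−(Σy)² = 10·3760 − 29584 = 8016
  √(2124·8016) = √17025984 = 4126.2554
r = 3938 / 4126.2554 = 0.9544

0.9544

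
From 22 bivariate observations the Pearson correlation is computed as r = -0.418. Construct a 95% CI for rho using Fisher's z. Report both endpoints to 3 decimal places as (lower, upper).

z_r = atanh(-0.418) = -0.445266;  SE = 1/√(n−3) = 1/√19 = 0.229416
z-limits: -0.445266 ± 1.960·0.229416 = -0.445266 ± 0.449655 = [-0.894921, 0.004389]
ρ-limits: (tanh -0.894921, tanh 0.004389) = (-0.714, 0.004)

(-0.714, 0.004)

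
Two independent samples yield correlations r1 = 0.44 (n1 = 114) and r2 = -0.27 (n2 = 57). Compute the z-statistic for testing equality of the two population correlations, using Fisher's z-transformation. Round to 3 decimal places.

Fisher z-transforms: z1 = atanh(0.44) = 0.472231, z2 = atanh(-0.27) = -0.276864; difference d = 0.749095
Var(d) = 1/111 + 1/54 = 0.0090090 + 0.0185185 = 0.0275275
z = d/√Var(d) = 0.749095 / √0.0275275 = 0.749095 / 0.165914 = 4.515

4.515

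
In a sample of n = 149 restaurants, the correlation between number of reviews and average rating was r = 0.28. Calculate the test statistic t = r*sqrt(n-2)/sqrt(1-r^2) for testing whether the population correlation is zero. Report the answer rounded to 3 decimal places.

1 − r² = 1 − 0.0784 = 0.9216;  √(1−r²) = 0.960000
√(n−2) = √147 = 12.124356
t = r·√(n−2)/√(1−r²) = 0.28 · 12.124356 / 0.960000 = 3.536

3.536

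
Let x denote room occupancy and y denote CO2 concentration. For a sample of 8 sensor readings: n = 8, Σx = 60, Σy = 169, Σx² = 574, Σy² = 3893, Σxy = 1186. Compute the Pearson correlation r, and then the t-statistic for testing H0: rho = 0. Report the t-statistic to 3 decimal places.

-1.092

Numerator: nΣxy − (Σx)(Σy) = 8·1186 − (60)(169) = -652
Denominator: √[(nΣx²−(Σx)²)(nΣy²−(Σy)²)]
  nΣx²−(Σx)² = 8·574 − 3600 = 992;  nΣy²−(Σy)² = 8·3893 − 28561 = 2583
  √(992·2583) = √2562336 = 1600.7298
r = -652 / 1600.7298 = -0.4073
t = r·√(n−2)/√(1−r²) = -0.4073·√6 / √(1−0.165893) = -0.997677 / 0.913295 = -1.092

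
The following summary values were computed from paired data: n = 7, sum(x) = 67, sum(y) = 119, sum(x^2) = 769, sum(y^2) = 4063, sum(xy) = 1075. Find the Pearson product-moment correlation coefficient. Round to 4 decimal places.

S_xy = nΣxy − ΣxΣy = 7·1075 − 67·119 = 7525 − 7973 = -448
S_xx = nΣx² − (Σx)² = 7·769 − 67² = 5383 − 4489 = 894
S_yy = nΣy² − (Σy)² = 7·4063 − 119² = 28441 − 14161 = 14280
r = S_xy / √(S_xx·S_yy) = -448 / √(894·14280) = -448 / √12766320 = -448 / 3572.9987 = -0.1254

-0.1254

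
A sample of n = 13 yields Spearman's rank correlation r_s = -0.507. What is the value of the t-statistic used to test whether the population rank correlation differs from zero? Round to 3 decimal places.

t = r_s·√(n−2) / √(1−r_s²) with r_s = -0.507, n = 13
  = -0.507·√11 / √(1 − 0.257049)
  = -0.507·3.316625 / 0.861946
  = -1.681529 / 0.861946 = -1.951

-1.951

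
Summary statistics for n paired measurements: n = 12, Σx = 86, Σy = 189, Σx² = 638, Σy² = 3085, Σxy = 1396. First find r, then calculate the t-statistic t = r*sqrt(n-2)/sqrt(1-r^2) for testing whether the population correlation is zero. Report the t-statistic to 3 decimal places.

5.257

Numerator: nΣxy − (Σx)(Σy) = 12·1396 − (86)(189) = 498
Denominator: √[(nΣx²−(Σx)²)(nΣy²−(Σy)²)]
  nΣx²−(Σx)² = 12·638 − 7396 = 260;  nΣy²−(Σy)² = 12·3085 − 35721 = 1299
  √(260·1299) = √337740 = 581.1540
r = 498 / 581.1540 = 0.8569
t = r·√(n−2)/√(1−r²) = 0.8569·√10 / √(1−0.734278) = 2.709756 / 0.515482 = 5.257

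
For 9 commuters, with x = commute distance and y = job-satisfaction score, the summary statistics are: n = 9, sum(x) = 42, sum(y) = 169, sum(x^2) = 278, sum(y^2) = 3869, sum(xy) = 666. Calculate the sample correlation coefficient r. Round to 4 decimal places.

S_xy = nΣxy − ΣxΣy = 9·666 − 42·169 = 5994 − 7098 = -1104
S_xx = nΣx² − (Σx)² = 9·278 − 42² = 2502 − 1764 = 738
S_yy = nΣy² − (Σy)² = 9·3869 − 169² = 34821 − 28561 = 6260
r = S_xy / √(S_xx·S_yy) = -1104 / √(738·6260) = -1104 / √4619880 = -1104 / 2149.3906 = -0.5136

-0.5136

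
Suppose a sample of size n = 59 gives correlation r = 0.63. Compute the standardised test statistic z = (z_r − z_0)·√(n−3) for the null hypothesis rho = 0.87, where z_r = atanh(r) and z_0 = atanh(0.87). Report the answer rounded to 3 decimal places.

z_r = atanh(0.63) = 0.741416,  z_0 = atanh(0.87) = 1.333080
SE = 1/√(n−3) = 1/√56 = 0.133631
z = (z_r − z_0)/SE = (0.741416 − 1.333080) / 0.133631 = -0.591664 / 0.133631 = -4.428

-4.428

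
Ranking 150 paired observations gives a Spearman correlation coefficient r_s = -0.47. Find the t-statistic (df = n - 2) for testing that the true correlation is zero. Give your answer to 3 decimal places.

t = r_s·√(n−2) / √(1−r_s²) with r_s = -0.47, n = 150
  = -0.47·√148 / √(1 − 0.2209)
  = -0.47·12.165525 / 0.882666
  = -5.717797 / 0.882666 = -6.478

-6.478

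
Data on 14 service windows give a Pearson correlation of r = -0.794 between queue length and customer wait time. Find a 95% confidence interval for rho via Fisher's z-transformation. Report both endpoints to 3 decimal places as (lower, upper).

(-0.932, -0.455)

z_r = atanh(-0.794) = -1.082163;  SE = 1/√(n−3) = 1/√11 = 0.301511
z-limits: -1.082163 ± 1.960·0.301511 = -1.082163 ± 0.590962 = [-1.673125, -0.491201]
ρ-limits: (tanh -1.673125, tanh -0.491201) = (-0.932, -0.455)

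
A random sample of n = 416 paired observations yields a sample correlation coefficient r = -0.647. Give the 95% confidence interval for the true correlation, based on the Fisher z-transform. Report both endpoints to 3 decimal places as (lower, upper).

(-0.700, -0.587)

z_r = atanh(-0.647) = -0.770121;  SE = 1/√(n−3) = 1/√413 = 0.049207
z-limits: -0.770121 ± 1.960·0.049207 = -0.770121 ± 0.096446 = [-0.866567, -0.673675]
ρ-limits: (tanh -0.866567, tanh -0.673675) = (-0.700, -0.587)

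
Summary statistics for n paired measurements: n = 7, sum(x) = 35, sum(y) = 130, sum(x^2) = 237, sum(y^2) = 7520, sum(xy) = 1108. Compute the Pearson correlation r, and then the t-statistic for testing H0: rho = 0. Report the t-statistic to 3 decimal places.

Numerator: nΣxy − (Σx)(Σy) = 7·1108 − (35)(130) = 3206
Denominator: √[(nΣx²−(Σx)²)(nΣy²−(Σy)²)]
  nΣx²−(Σx)² = 7·237 − 1225 = 434;  nΣy²−(Σy)² = 7·7520 − 16900 = 35740
  √(434·35740) = √15511160 = 3938.4210
r = 3206 / 3938.4210 = 0.8140
t = r·√(n−2)/√(1−r²) = 0.8140·√5 / √(1−0.662596) = 1.820159 / 0.580865 = 3.134

3.134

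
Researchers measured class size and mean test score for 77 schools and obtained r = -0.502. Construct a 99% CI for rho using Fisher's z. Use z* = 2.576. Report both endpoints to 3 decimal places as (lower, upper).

z_r = atanh(-0.502) = -0.551976;  SE = 1/√(n−3) = 1/√74 = 0.116248
z-limits: -0.551976 ± 2.576·0.116248 = -0.551976 ± 0.299455 = [-0.851431, -0.252521]
ρ-limits: (tanh -0.851431, tanh -0.252521) = (-0.692, -0.247)

(-0.692, -0.247)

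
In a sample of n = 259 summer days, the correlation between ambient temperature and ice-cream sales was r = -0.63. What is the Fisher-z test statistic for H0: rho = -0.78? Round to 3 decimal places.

z_r = atanh(-0.63) = -0.741416,  z_0 = atanh(-0.78) = -1.045371
SE = 1/√(n−3) = 1/√256 = 0.062500
z = (z_r − z_0)/SE = (-0.741416 − (-1.045371)) / 0.062500 = 0.303955 / 0.062500 = 4.863

4.863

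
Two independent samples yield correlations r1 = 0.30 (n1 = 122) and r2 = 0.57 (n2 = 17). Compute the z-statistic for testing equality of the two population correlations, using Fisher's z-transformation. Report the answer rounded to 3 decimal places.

-1.196

Fisher z-transforms: z1 = atanh(0.30) = 0.309520, z2 = atanh(0.57) = 0.647523; difference d = -0.338003
Var(d) = 1/119 + 1/14 = 0.0084034 + 0.0714286 = 0.0798320
z = d/√Var(d) = -0.338003 / √0.0798320 = -0.338003 / 0.282546 = -1.196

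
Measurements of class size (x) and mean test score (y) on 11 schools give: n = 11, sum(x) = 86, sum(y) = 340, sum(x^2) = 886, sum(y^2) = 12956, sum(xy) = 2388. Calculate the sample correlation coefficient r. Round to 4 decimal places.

Numerator: nΣxy − (Σx)(Σy) = 11·2388 − (86)(340) = -2972
Denominator: √[(nΣx²−(Σx)²)(nΣy²−(Σy)²)]
  nΣx²−(Σx)² = 11·886 − 7396 = 2350;  nΣy²−(Σy)² = 11·12956 − 115600 = 26916
  √(2350·26916) = √63252600 = 7953.1503
r = -2972 / 7953.1503 = -0.3737

-0.3737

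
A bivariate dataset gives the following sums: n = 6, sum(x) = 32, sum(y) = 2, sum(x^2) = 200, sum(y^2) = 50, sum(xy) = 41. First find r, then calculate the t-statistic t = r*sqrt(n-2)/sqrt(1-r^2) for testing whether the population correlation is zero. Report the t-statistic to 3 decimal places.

Numerator: nΣxy − (Σx)(Σy) = 6·41 − (32)(2) = 182
Denominator: √[(nΣx²−(Σx)²)(nΣy²−(Σy)²)]
  nΣx²−(Σx)² = 6·200 − 1024 = 176;  nΣy²−(Σy)² = 6·50 − 4 = 296
  √(176·296) = √52096 = 228.2455
r = 182 / 228.2455 = 0.7974
t = r·√(n−2)/√(1−r²) = 0.7974·√4 / √(1−0.635847) = 1.594800 / 0.603451 = 2.643

2.643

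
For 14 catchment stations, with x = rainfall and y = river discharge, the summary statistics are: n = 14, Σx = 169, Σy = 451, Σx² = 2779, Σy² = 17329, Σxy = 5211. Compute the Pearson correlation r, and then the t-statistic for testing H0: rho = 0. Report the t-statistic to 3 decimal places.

-0.569

S_xy = nΣxy − ΣxΣy = 14·5211 − 169·451 = 72954 − 76219 = -3265
S_xx = nΣx² − (Σx)² = 14·2779 − 169² = 38906 − 28561 = 10345
S_yy = nΣy² − (Σy)² = 14·17329 − 451² = 242606 − 203401 = 39205
r = S_xy / √(S_xx·S_yy) = -3265 / √(10345·39205) = -3265 / √405575725 = -3265 / 20138.9107 = -0.1621
t = r·√(n−2)/√(1−r²) = -0.1621·√12 / √(1−0.026276) = -0.561531 / 0.986775 = -0.569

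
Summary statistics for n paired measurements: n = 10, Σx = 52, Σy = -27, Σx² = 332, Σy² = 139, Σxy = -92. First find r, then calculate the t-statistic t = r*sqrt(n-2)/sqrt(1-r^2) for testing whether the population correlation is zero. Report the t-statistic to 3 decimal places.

Numerator: nΣxy − (Σx)(Σy) = 10·(-92) − (52)(-27) = 484
Denominator: √[(nΣx²−(Σx)²)(nΣy²−(Σy)²)]
  nΣx²−(Σx)² = 10·332 − 2704 = 616;  nΣy²−(Σy)² = 10·139 − 729 = 661
  √(616·661) = √407176 = 638.1034
r = 484 / 638.1034 = 0.7585
t = r·√(n−2)/√(1−r²) = 0.7585·√8 / √(1−0.575322) = 2.145362 / 0.651673 = 3.292

3.292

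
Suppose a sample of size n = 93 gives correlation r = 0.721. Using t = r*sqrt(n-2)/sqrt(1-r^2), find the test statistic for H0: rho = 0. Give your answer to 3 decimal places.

t = r·√(n−2) / √(1−r²) with r = 0.721, n = 93
  = 0.721·√91 / √(1 − 0.519841)
  = 0.721·9.539392 / 0.692935
  = 6.877902 / 0.692935 = 9.926

9.926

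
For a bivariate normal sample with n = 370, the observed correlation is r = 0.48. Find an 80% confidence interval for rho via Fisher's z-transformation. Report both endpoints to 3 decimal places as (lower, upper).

(0.427, 0.530)

Fisher z: z_r = atanh(r) = ½·ln((1+0.48)/(1−0.48)) = 0.522984
SE(z) = 1/√(n−3) = 1/√367 = 0.052200
80% ⇒ z* = 1.282; margin = 1.282·0.052200 = 0.066920
CI on z-scale: (0.456064, 0.589904)
Back-transform: tanh(0.456064) = 0.426871, tanh(0.589904) = 0.529827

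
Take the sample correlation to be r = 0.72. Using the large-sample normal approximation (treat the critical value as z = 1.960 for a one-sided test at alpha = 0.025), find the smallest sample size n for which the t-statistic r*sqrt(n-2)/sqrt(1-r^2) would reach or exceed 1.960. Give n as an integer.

6

Need r·√(n−2)/√(1−r²) ≥ 1.960
√(n−2) ≥ 1.960·√(1−0.5184) / 0.72 = 1.960·0.693974 / 0.72 = 1.8892
n−2 ≥ 3.5691  ⇒  n ≥ 5.5691
Smallest integer n = 6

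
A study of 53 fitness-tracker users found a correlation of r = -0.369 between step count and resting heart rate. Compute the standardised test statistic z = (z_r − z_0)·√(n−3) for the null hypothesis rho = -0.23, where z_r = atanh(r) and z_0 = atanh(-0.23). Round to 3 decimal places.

Fisher z: atanh(-0.369) = -0.387265, atanh(-0.23) = -0.234189
z = (z_r − z_0)·√(n−3) = (-0.387265 − (-0.234189))·√50 = -0.153076 · 7.071068 = -1.082

-1.082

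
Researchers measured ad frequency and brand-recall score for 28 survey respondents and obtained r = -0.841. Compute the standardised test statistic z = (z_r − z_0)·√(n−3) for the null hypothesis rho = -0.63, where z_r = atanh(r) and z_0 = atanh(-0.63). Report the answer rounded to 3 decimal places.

Fisher z: atanh(-0.841) = -1.224580, atanh(-0.63) = -0.741416
z = (z_r − z_0)·√(n−3) = (-1.224580 − (-0.741416))·√25 = -0.483164 · 5.000000 = -2.416

-2.416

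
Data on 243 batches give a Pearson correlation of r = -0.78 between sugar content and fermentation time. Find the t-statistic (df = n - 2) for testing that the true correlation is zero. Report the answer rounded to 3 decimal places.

1 − r² = 1 − 0.6084 = 0.3916;  √(1−r²) = 0.625780
√(n−2) = √241 = 15.524175
t = r·√(n−2)/√(1−r²) = -0.78 · 15.524175 / 0.625780 = -19.350

-19.350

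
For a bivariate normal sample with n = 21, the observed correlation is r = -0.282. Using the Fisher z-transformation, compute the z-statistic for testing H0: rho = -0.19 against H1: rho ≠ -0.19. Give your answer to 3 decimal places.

-0.414

Fisher z: atanh(-0.282) = -0.289854, atanh(-0.19) = -0.192337
z = (z_r − z_0)·√(n−3) = (-0.289854 − (-0.192337))·√18 = -0.097517 · 4.242641 = -0.414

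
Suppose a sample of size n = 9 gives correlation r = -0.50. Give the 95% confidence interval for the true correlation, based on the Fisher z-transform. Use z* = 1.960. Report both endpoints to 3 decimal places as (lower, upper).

z_r = atanh(-0.50) = -0.549306;  SE = 1/√(n−3) = 1/√6 = 0.408248
z-limits: -0.549306 ± 1.960·0.408248 = -0.549306 ± 0.800166 = [-1.349472, 0.250860]
ρ-limits: (tanh -1.349472, tanh 0.250860) = (-0.874, 0.246)

(-0.874, 0.246)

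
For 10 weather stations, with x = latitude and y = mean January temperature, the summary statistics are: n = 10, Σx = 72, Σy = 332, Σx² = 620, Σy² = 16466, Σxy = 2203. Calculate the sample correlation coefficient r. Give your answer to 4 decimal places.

S_xy = nΣxy − ΣxΣy = 10·2203 − 72·332 = 22030 − 23904 = -1874
S_xx = nΣx² − (Σx)² = 10·620 − 72² = 6200 − 5184 = 1016
S_yy = nΣy² − (Σy)² = 10·16466 − 332² = 164660 − 110224 = 54436
r = S_xy / √(S_xx·S_yy) = -1874 / √(1016·54436) = -1874 / √55306976 = -1874 / 7436.8660 = -0.2520

-0.2520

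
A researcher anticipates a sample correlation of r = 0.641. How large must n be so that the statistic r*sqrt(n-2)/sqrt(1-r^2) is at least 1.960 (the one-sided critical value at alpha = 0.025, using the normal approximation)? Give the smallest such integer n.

Need r·√(n−2)/√(1−r²) ≥ 1.960
√(n−2) ≥ 1.960·√(1−0.410881) / 0.641 = 1.960·0.767541 / 0.641 = 2.3469
n−2 ≥ 5.5079  ⇒  n ≥ 7.5079
Smallest integer n = 8

8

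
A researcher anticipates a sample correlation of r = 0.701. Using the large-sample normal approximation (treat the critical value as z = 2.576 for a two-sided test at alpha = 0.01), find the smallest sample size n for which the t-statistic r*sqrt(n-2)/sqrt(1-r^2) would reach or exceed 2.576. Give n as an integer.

9

Need r·√(n−2)/√(1−r²) ≥ 2.576
√(n−2) ≥ 2.576·√(1−0.491401) / 0.701 = 2.576·0.713161 / 0.701 = 2.6207
n−2 ≥ 6.8681  ⇒  n ≥ 8.8681
Smallest integer n = 9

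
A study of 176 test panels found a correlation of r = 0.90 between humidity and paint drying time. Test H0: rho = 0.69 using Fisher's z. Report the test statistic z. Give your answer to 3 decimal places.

Fisher z: atanh(0.90) = 1.472219, atanh(0.69) = 0.847956
z = (z_r − z_0)·√(n−3) = (1.472219 − 0.847956)·√173 = 0.624263 · 13.152946 = 8.211

8.211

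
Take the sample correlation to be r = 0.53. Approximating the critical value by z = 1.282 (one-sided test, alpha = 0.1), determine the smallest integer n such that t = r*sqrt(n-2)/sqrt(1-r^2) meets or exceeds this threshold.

Need r·√(n−2)/√(1−r²) ≥ 1.282
√(n−2) ≥ 1.282·√(1−0.2809) / 0.53 = 1.282·0.847998 / 0.53 = 2.0512
n−2 ≥ 4.2074  ⇒  n ≥ 6.2074
Smallest integer n = 7

7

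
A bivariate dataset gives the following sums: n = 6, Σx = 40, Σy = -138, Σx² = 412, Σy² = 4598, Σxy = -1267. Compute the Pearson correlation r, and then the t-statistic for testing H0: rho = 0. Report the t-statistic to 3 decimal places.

-2.359

Numerator: nΣxy − (Σx)(Σy) = 6·(-1267) − (40)(-138) = -2082
Denominator: √[(nΣx²−(Σx)²)(nΣy²−(Σy)²)]
  nΣx²−(Σx)² = 6·412 − 1600 = 872;  nΣy²−(Σy)² = 6·4598 − 19044 = 8544
  √(872·8544) = √7450368 = 2729.5362
r = -2082 / 2729.5362 = -0.7628
t = r·√(n−2)/√(1−r²) = -0.7628·√4 / √(1−0.581864) = -1.525600 / 0.646634 = -2.359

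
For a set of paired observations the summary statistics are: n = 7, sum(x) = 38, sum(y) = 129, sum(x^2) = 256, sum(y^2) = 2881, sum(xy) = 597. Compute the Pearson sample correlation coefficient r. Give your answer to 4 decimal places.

-0.6527

Numerator: nΣxy − (Σx)(Σy) = 7·597 − (38)(129) = -723
Denominator: √[(nΣx²−(Σx)²)(nΣy²−(Σy)²)]
  nΣx²−(Σx)² = 7·256 − 1444 = 348;  nΣy²−(Σy)² = 7·2881 − 16641 = 3526
  √(348·3526) = √1227048 = 1107.7220
r = -723 / 1107.7220 = -0.6527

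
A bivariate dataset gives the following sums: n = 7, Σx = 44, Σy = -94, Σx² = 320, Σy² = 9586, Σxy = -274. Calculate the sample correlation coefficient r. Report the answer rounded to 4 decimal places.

0.5270

S_xy = nΣxy − ΣxΣy = 7·(-274) − 44·(-94) = -1918 − (-4136) = 2218
S_xx = nΣx² − (Σx)² = 7·320 − 44² = 2240 − 1936 = 304
S_yy = nΣy² − (Σy)² = 7·9586 − (-94)² = 67102 − 8836 = 58266
r = S_xy / √(S_xx·S_yy) = 2218 / √(304·58266) = 2218 / √17712864 = 2218 / 4208.6653 = 0.5270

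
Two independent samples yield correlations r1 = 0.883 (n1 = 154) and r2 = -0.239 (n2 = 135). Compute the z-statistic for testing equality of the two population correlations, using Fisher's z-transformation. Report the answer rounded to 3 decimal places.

13.704

z1 = atanh(0.883) = 1.389224,  z2 = atanh(-0.239) = -0.243713
SE = √(1/(n1−3) + 1/(n2−3)) = √(1/151 + 1/132) = √(0.0066225 + 0.0075758) = √0.0141983 = 0.119157
z = (z1 − z2)/SE = (1.389224 − (-0.243713)) / 0.119157 = 1.632937 / 0.119157 = 13.704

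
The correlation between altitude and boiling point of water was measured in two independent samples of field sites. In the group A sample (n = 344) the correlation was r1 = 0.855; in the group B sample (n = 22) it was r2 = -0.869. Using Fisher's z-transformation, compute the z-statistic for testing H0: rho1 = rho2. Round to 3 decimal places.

11.045

Fisher z-transforms: z1 = atanh(0.855) = 1.274453, z2 = atanh(-0.869) = -1.328981; difference d = 2.603434
Var(d) = 1/341 + 1/19 = 0.0029326 + 0.0526316 = 0.0555642
z = d/√Var(d) = 2.603434 / √0.0555642 = 2.603434 / 0.235721 = 11.045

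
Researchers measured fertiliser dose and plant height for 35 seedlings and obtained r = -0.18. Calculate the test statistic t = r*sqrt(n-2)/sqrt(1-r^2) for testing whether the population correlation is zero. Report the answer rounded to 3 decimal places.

-1.051

t = r·√(n−2) / √(1−r²) with r = -0.18, n = 35
  = -0.18·√33 / √(1 − 0.0324)
  = -0.18·5.744563 / 0.983667
  = -1.034021 / 0.983667 = -1.051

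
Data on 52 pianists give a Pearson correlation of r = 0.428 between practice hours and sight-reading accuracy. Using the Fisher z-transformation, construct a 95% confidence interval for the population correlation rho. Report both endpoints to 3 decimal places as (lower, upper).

(0.176, 0.628)

Fisher z: z_r = atanh(r) = ½·ln((1+0.428)/(1−0.428)) = 0.457446
SE(z) = 1/√(n−3) = 1/√49 = 0.142857
95% ⇒ z* = 1.960; margin = 1.960·0.142857 = 0.280000
CI on z-scale: (0.177446, 0.737446)
Back-transform: tanh(0.177446) = 0.175607, tanh(0.737446) = 0.627600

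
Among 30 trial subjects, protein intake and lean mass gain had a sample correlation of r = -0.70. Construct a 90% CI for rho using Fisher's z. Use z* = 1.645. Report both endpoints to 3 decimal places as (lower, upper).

z_r = atanh(-0.70) = -0.867301;  SE = 1/√(n−3) = 1/√27 = 0.192450
z-limits: -0.867301 ± 1.645·0.192450 = -0.867301 ± 0.316580 = [-1.183881, -0.550721]
ρ-limits: (tanh -1.183881, tanh -0.550721) = (-0.829, -0.501)

(-0.829, -0.501)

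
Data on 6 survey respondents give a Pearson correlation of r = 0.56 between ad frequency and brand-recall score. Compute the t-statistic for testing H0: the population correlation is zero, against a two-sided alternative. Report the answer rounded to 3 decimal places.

1.352

1 − r² = 1 − 0.3136 = 0.6864;  √(1−r²) = 0.828493
√(n−2) = √4 = 2.000000
t = r·√(n−2)/√(1−r²) = 0.56 · 2.000000 / 0.828493 = 1.352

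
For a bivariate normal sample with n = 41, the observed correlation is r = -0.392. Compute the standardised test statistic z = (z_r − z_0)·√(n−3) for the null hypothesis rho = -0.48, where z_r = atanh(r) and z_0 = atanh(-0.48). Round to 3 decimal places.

z_r = atanh(-0.392) = -0.414161,  z_0 = atanh(-0.48) = -0.522984
SE = 1/√(n−3) = 1/√38 = 0.162221
z = (z_r − z_0)/SE = (-0.414161 − (-0.522984)) / 0.162221 = 0.108823 / 0.162221 = 0.671

0.671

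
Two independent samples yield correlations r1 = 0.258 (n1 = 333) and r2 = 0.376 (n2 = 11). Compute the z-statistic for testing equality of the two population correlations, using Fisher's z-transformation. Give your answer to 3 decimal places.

-0.367

Fisher z-transforms: z1 = atanh(0.258) = 0.263965, z2 = atanh(0.376) = 0.395393; difference d = -0.131428
Var(d) = 1/330 + 1/8 = 0.0030303 + 0.1250000 = 0.1280303
z = d/√Var(d) = -0.131428 / √0.1280303 = -0.131428 / 0.357813 = -0.367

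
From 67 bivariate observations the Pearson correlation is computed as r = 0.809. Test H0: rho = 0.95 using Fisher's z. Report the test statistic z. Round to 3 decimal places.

-5.661

z_r = atanh(0.809) = 1.124128,  z_0 = atanh(0.95) = 1.831781
SE = 1/√(n−3) = 1/√64 = 0.125000
z = (z_r − z_0)/SE = (1.124128 − 1.831781) / 0.125000 = -0.707653 / 0.125000 = -5.661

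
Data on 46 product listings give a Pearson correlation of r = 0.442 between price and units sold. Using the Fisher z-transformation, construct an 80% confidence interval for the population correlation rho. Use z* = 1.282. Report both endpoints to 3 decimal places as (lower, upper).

(0.272, 0.585)

z_r = atanh(0.442) = 0.474714;  SE = 1/√(n−3) = 1/√43 = 0.152499
z-limits: 0.474714 ± 1.282·0.152499 = 0.474714 ± 0.195504 = [0.279210, 0.670218]
ρ-limits: (tanh 0.279210, tanh 0.670218) = (0.272, 0.585)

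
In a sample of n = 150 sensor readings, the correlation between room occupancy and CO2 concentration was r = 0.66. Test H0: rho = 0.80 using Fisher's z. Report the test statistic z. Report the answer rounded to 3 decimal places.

z_r = atanh(0.66) = 0.792814,  z_0 = atanh(0.80) = 1.098612
SE = 1/√(n−3) = 1/√147 = 0.082479
z = (z_r − z_0)/SE = (0.792814 − 1.098612) / 0.082479 = -0.305798 / 0.082479 = -3.708

-3.708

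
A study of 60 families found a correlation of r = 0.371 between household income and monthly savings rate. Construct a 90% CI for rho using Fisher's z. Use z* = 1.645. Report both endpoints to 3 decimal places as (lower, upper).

z_r = atanh(0.371) = 0.389582;  SE = 1/√(n−3) = 1/√57 = 0.132453
z-limits: 0.389582 ± 1.645·0.132453 = 0.389582 ± 0.217885 = [0.171697, 0.607467]
ρ-limits: (tanh 0.171697, tanh 0.607467) = (0.170, 0.542)

(0.170, 0.542)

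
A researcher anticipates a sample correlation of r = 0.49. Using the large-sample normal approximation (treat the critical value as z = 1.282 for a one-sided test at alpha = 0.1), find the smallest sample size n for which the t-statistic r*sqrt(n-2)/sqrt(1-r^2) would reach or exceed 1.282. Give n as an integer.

8

r√(n−2)/√(1−r²) ≥ 1.282  ⇔  n−2 ≥ (1.282)²·(1−r²)/r²
(1−r²)/r² = (1−0.2401)/0.2401 = 3.1649
n ≥ 2 + 1.643524·3.1649 = 2 + 5.2016 = 7.2016
⌈7.2016⌉ = 8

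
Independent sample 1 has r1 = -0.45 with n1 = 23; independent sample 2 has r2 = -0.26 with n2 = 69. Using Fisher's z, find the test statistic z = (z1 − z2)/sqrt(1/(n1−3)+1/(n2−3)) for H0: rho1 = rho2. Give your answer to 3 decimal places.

-0.856

z1 = atanh(-0.45) = -0.484700,  z2 = atanh(-0.26) = -0.266108
SE = √(1/(n1−3) + 1/(n2−3)) = √(1/20 + 1/66) = √(0.0500000 + 0.0151515) = √0.0651515 = 0.255248
z = (z1 − z2)/SE = (-0.484700 − (-0.266108)) / 0.255248 = -0.218592 / 0.255248 = -0.856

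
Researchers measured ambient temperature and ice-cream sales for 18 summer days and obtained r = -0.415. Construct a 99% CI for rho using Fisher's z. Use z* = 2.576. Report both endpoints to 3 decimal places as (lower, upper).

(-0.803, 0.220)

z_r = atanh(-0.415) = -0.441636;  SE = 1/√(n−3) = 1/√15 = 0.258199
z-limits: -0.441636 ± 2.576·0.258199 = -0.441636 ± 0.665121 = [-1.106757, 0.223485]
ρ-limits: (tanh -1.106757, tanh 0.223485) = (-0.803, 0.220)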